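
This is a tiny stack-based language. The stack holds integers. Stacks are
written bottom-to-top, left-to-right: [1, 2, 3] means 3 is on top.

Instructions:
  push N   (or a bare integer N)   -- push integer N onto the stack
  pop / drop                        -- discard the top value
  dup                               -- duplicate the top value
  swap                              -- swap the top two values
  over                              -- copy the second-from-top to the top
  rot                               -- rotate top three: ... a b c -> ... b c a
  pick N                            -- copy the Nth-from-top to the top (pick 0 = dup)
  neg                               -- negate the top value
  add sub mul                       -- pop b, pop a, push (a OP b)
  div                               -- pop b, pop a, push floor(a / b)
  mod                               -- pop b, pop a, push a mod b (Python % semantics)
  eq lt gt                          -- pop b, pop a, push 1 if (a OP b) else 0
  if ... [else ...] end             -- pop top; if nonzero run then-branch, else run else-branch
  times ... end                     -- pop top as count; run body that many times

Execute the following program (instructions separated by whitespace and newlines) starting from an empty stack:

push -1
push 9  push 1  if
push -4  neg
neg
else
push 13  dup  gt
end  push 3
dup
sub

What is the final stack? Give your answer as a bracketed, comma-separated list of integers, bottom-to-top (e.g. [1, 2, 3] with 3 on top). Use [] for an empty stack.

After 'push -1': [-1]
After 'push 9': [-1, 9]
After 'push 1': [-1, 9, 1]
After 'if': [-1, 9]
After 'push -4': [-1, 9, -4]
After 'neg': [-1, 9, 4]
After 'neg': [-1, 9, -4]
After 'push 3': [-1, 9, -4, 3]
After 'dup': [-1, 9, -4, 3, 3]
After 'sub': [-1, 9, -4, 0]

Answer: [-1, 9, -4, 0]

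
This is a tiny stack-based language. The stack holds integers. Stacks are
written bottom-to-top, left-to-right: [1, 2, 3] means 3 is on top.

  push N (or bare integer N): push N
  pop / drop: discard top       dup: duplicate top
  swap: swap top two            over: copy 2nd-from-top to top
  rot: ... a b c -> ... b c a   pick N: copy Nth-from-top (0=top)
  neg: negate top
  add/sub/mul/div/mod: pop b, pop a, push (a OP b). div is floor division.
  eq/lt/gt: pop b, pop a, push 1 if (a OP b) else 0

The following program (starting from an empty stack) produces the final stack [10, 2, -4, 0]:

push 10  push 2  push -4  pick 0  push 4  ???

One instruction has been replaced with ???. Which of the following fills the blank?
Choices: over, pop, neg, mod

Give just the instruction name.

Stack before ???: [10, 2, -4, -4, 4]
Stack after ???:  [10, 2, -4, 0]
Checking each choice:
  over: produces [10, 2, -4, -4, 4, -4]
  pop: produces [10, 2, -4, -4]
  neg: produces [10, 2, -4, -4, -4]
  mod: MATCH


Answer: mod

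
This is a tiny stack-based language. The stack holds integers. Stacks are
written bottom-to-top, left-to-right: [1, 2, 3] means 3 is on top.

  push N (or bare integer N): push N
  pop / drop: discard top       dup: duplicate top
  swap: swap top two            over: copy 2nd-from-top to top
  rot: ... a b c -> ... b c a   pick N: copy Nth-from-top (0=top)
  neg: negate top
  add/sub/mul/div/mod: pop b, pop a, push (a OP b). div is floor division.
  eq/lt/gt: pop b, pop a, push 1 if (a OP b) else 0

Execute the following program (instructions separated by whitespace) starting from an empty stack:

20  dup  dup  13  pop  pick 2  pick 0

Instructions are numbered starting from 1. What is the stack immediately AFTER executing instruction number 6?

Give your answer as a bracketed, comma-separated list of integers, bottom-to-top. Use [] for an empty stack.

Answer: [20, 20, 20, 20]

Derivation:
Step 1 ('20'): [20]
Step 2 ('dup'): [20, 20]
Step 3 ('dup'): [20, 20, 20]
Step 4 ('13'): [20, 20, 20, 13]
Step 5 ('pop'): [20, 20, 20]
Step 6 ('pick 2'): [20, 20, 20, 20]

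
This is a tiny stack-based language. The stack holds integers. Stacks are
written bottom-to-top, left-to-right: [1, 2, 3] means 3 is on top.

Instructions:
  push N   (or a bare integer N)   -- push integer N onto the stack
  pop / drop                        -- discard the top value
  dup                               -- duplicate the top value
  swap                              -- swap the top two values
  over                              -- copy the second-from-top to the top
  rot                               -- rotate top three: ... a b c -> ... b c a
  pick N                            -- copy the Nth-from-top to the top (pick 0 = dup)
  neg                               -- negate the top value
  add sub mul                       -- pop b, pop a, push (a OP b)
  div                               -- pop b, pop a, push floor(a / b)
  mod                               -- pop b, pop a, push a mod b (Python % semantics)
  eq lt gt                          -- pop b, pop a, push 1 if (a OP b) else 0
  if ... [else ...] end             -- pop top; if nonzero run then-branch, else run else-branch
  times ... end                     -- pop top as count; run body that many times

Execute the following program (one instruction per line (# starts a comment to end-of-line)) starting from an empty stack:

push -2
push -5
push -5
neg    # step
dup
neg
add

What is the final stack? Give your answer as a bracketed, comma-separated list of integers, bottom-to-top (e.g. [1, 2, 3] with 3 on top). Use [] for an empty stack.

After 'push -2': [-2]
After 'push -5': [-2, -5]
After 'push -5': [-2, -5, -5]
After 'neg': [-2, -5, 5]
After 'dup': [-2, -5, 5, 5]
After 'neg': [-2, -5, 5, -5]
After 'add': [-2, -5, 0]

Answer: [-2, -5, 0]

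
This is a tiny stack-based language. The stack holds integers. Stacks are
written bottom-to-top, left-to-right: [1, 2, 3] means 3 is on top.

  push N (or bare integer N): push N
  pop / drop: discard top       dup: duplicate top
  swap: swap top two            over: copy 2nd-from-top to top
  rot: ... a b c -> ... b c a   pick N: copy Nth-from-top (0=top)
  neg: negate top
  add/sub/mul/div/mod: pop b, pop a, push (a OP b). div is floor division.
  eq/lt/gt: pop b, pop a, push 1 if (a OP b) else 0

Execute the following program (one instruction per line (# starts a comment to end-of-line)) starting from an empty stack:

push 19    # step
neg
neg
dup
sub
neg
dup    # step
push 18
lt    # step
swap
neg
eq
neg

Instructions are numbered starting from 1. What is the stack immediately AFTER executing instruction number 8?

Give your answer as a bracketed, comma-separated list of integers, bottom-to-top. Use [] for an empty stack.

Step 1 ('push 19'): [19]
Step 2 ('neg'): [-19]
Step 3 ('neg'): [19]
Step 4 ('dup'): [19, 19]
Step 5 ('sub'): [0]
Step 6 ('neg'): [0]
Step 7 ('dup'): [0, 0]
Step 8 ('push 18'): [0, 0, 18]

Answer: [0, 0, 18]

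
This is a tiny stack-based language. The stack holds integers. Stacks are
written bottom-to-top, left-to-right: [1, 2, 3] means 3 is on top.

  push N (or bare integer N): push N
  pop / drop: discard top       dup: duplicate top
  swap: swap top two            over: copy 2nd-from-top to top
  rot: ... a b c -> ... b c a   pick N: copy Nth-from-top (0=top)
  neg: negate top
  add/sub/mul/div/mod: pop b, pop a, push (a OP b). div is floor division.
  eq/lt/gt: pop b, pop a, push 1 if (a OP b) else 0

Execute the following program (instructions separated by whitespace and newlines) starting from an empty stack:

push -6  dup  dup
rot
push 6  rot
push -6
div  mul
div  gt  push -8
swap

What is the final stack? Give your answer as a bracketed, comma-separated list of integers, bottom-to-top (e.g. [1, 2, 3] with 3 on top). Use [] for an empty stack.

Answer: [-8, 0]

Derivation:
After 'push -6': [-6]
After 'dup': [-6, -6]
After 'dup': [-6, -6, -6]
After 'rot': [-6, -6, -6]
After 'push 6': [-6, -6, -6, 6]
After 'rot': [-6, -6, 6, -6]
After 'push -6': [-6, -6, 6, -6, -6]
After 'div': [-6, -6, 6, 1]
After 'mul': [-6, -6, 6]
After 'div': [-6, -1]
After 'gt': [0]
After 'push -8': [0, -8]
After 'swap': [-8, 0]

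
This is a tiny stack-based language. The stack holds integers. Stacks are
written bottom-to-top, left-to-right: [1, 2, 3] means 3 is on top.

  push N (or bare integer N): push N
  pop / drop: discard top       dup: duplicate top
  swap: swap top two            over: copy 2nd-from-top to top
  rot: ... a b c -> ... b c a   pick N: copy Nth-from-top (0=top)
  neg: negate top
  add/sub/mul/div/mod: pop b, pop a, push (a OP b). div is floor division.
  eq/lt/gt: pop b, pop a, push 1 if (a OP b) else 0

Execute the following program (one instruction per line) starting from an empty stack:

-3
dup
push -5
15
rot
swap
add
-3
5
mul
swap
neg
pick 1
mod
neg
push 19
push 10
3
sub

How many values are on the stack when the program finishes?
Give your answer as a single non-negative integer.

Answer: 6

Derivation:
After 'push -3': stack = [-3] (depth 1)
After 'dup': stack = [-3, -3] (depth 2)
After 'push -5': stack = [-3, -3, -5] (depth 3)
After 'push 15': stack = [-3, -3, -5, 15] (depth 4)
After 'rot': stack = [-3, -5, 15, -3] (depth 4)
After 'swap': stack = [-3, -5, -3, 15] (depth 4)
After 'add': stack = [-3, -5, 12] (depth 3)
After 'push -3': stack = [-3, -5, 12, -3] (depth 4)
After 'push 5': stack = [-3, -5, 12, -3, 5] (depth 5)
After 'mul': stack = [-3, -5, 12, -15] (depth 4)
After 'swap': stack = [-3, -5, -15, 12] (depth 4)
After 'neg': stack = [-3, -5, -15, -12] (depth 4)
After 'pick 1': stack = [-3, -5, -15, -12, -15] (depth 5)
After 'mod': stack = [-3, -5, -15, -12] (depth 4)
After 'neg': stack = [-3, -5, -15, 12] (depth 4)
After 'push 19': stack = [-3, -5, -15, 12, 19] (depth 5)
After 'push 10': stack = [-3, -5, -15, 12, 19, 10] (depth 6)
After 'push 3': stack = [-3, -5, -15, 12, 19, 10, 3] (depth 7)
After 'sub': stack = [-3, -5, -15, 12, 19, 7] (depth 6)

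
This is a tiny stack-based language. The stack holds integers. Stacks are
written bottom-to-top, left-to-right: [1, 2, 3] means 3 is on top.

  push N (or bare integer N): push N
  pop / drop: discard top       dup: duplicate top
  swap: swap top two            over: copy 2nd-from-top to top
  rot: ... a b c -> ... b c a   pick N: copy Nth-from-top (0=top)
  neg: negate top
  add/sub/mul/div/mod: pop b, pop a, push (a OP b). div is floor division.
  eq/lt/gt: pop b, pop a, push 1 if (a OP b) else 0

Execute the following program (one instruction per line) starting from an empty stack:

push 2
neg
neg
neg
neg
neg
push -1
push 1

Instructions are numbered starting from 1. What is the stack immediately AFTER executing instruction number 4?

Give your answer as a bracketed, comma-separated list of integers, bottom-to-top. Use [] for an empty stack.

Answer: [-2]

Derivation:
Step 1 ('push 2'): [2]
Step 2 ('neg'): [-2]
Step 3 ('neg'): [2]
Step 4 ('neg'): [-2]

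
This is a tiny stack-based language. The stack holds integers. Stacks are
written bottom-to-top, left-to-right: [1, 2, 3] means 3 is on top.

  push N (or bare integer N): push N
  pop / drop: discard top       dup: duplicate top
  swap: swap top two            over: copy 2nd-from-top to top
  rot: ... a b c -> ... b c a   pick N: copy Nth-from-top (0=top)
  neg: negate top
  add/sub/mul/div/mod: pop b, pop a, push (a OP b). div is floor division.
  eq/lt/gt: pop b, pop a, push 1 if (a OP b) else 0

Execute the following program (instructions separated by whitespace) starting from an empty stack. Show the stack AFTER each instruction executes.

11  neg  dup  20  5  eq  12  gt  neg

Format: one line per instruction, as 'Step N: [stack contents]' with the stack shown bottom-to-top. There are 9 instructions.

Step 1: [11]
Step 2: [-11]
Step 3: [-11, -11]
Step 4: [-11, -11, 20]
Step 5: [-11, -11, 20, 5]
Step 6: [-11, -11, 0]
Step 7: [-11, -11, 0, 12]
Step 8: [-11, -11, 0]
Step 9: [-11, -11, 0]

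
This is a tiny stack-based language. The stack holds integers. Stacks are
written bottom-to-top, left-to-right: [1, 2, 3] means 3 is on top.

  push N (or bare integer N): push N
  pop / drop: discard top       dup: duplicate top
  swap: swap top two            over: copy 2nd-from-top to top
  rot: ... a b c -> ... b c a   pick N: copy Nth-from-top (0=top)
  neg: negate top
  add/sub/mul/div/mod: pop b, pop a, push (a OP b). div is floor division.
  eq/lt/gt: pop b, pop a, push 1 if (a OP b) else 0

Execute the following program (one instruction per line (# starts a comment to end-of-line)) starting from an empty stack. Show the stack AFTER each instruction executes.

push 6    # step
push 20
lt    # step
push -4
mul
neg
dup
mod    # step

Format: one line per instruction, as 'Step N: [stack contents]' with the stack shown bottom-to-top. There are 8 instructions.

Step 1: [6]
Step 2: [6, 20]
Step 3: [1]
Step 4: [1, -4]
Step 5: [-4]
Step 6: [4]
Step 7: [4, 4]
Step 8: [0]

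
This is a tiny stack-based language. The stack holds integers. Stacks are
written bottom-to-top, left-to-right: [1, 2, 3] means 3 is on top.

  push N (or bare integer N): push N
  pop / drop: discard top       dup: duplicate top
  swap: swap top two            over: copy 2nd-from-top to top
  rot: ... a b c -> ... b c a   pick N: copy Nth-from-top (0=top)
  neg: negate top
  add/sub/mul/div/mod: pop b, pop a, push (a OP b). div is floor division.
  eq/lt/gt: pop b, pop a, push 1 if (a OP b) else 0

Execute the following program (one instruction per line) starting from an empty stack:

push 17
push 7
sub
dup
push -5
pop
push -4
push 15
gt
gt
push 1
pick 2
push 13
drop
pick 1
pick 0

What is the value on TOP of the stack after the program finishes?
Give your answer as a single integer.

Answer: 1

Derivation:
After 'push 17': [17]
After 'push 7': [17, 7]
After 'sub': [10]
After 'dup': [10, 10]
After 'push -5': [10, 10, -5]
After 'pop': [10, 10]
After 'push -4': [10, 10, -4]
After 'push 15': [10, 10, -4, 15]
After 'gt': [10, 10, 0]
After 'gt': [10, 1]
After 'push 1': [10, 1, 1]
After 'pick 2': [10, 1, 1, 10]
After 'push 13': [10, 1, 1, 10, 13]
After 'drop': [10, 1, 1, 10]
After 'pick 1': [10, 1, 1, 10, 1]
After 'pick 0': [10, 1, 1, 10, 1, 1]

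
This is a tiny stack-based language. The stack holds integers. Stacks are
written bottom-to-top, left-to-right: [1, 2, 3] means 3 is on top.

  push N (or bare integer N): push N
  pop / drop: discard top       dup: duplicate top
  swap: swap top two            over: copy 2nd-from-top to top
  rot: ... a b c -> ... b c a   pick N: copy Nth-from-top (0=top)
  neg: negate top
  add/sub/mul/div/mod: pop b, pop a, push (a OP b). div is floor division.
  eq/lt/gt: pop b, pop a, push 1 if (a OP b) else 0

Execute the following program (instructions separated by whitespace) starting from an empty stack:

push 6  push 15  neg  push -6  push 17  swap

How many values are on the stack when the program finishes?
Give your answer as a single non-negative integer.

Answer: 4

Derivation:
After 'push 6': stack = [6] (depth 1)
After 'push 15': stack = [6, 15] (depth 2)
After 'neg': stack = [6, -15] (depth 2)
After 'push -6': stack = [6, -15, -6] (depth 3)
After 'push 17': stack = [6, -15, -6, 17] (depth 4)
After 'swap': stack = [6, -15, 17, -6] (depth 4)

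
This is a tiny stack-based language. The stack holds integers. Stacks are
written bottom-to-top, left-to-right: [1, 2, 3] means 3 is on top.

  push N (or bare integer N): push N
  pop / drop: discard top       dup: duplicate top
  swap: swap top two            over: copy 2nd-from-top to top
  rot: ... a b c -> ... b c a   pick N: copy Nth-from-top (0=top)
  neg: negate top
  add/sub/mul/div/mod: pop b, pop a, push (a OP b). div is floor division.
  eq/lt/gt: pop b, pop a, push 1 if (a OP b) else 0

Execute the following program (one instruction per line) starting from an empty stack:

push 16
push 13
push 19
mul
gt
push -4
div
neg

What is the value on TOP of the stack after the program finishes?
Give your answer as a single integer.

After 'push 16': [16]
After 'push 13': [16, 13]
After 'push 19': [16, 13, 19]
After 'mul': [16, 247]
After 'gt': [0]
After 'push -4': [0, -4]
After 'div': [0]
After 'neg': [0]

Answer: 0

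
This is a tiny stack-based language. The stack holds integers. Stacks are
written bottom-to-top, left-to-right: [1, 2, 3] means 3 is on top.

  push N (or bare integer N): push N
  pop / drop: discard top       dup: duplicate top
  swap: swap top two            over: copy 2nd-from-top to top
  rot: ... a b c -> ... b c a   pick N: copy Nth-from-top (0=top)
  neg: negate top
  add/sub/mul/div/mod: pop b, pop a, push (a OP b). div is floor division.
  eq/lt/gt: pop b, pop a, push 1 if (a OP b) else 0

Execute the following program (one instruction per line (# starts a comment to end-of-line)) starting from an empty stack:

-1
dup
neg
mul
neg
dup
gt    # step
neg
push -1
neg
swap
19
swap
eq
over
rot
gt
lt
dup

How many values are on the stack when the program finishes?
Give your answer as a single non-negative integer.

Answer: 2

Derivation:
After 'push -1': stack = [-1] (depth 1)
After 'dup': stack = [-1, -1] (depth 2)
After 'neg': stack = [-1, 1] (depth 2)
After 'mul': stack = [-1] (depth 1)
After 'neg': stack = [1] (depth 1)
After 'dup': stack = [1, 1] (depth 2)
After 'gt': stack = [0] (depth 1)
After 'neg': stack = [0] (depth 1)
After 'push -1': stack = [0, -1] (depth 2)
After 'neg': stack = [0, 1] (depth 2)
After 'swap': stack = [1, 0] (depth 2)
After 'push 19': stack = [1, 0, 19] (depth 3)
After 'swap': stack = [1, 19, 0] (depth 3)
After 'eq': stack = [1, 0] (depth 2)
After 'over': stack = [1, 0, 1] (depth 3)
After 'rot': stack = [0, 1, 1] (depth 3)
After 'gt': stack = [0, 0] (depth 2)
After 'lt': stack = [0] (depth 1)
After 'dup': stack = [0, 0] (depth 2)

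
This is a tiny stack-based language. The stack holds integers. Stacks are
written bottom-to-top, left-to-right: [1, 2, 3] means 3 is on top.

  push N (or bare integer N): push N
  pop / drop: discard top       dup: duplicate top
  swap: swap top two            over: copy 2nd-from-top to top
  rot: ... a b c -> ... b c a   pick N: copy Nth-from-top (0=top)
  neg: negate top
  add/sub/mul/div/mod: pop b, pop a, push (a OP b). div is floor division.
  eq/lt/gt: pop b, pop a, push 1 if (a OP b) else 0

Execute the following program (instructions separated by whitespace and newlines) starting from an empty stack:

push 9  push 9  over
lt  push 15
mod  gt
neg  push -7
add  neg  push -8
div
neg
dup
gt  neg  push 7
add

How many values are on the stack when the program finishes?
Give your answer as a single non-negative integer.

After 'push 9': stack = [9] (depth 1)
After 'push 9': stack = [9, 9] (depth 2)
After 'over': stack = [9, 9, 9] (depth 3)
After 'lt': stack = [9, 0] (depth 2)
After 'push 15': stack = [9, 0, 15] (depth 3)
After 'mod': stack = [9, 0] (depth 2)
After 'gt': stack = [1] (depth 1)
After 'neg': stack = [-1] (depth 1)
After 'push -7': stack = [-1, -7] (depth 2)
After 'add': stack = [-8] (depth 1)
After 'neg': stack = [8] (depth 1)
After 'push -8': stack = [8, -8] (depth 2)
After 'div': stack = [-1] (depth 1)
After 'neg': stack = [1] (depth 1)
After 'dup': stack = [1, 1] (depth 2)
After 'gt': stack = [0] (depth 1)
After 'neg': stack = [0] (depth 1)
After 'push 7': stack = [0, 7] (depth 2)
After 'add': stack = [7] (depth 1)

Answer: 1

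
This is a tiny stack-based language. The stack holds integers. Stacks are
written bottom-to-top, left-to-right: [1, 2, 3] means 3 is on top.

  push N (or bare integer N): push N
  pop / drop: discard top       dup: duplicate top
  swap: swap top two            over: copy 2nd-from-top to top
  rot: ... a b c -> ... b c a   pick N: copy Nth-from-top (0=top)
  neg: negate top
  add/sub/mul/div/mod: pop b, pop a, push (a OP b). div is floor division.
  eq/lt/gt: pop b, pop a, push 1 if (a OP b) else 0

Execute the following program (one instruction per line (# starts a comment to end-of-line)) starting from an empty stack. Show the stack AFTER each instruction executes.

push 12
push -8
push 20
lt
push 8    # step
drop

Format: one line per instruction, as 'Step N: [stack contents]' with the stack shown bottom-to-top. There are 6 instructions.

Step 1: [12]
Step 2: [12, -8]
Step 3: [12, -8, 20]
Step 4: [12, 1]
Step 5: [12, 1, 8]
Step 6: [12, 1]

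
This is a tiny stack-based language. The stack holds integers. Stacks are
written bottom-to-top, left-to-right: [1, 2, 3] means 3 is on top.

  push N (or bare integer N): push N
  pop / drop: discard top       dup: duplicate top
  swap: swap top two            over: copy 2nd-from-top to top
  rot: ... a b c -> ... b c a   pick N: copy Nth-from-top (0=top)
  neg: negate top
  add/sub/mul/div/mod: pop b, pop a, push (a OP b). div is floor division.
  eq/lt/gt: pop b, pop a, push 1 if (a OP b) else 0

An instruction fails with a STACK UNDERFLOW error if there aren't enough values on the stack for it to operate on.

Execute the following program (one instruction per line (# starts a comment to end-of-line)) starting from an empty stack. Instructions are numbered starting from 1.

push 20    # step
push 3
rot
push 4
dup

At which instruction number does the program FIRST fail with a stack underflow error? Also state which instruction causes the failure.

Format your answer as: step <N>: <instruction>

Step 1 ('push 20'): stack = [20], depth = 1
Step 2 ('push 3'): stack = [20, 3], depth = 2
Step 3 ('rot'): needs 3 value(s) but depth is 2 — STACK UNDERFLOW

Answer: step 3: rot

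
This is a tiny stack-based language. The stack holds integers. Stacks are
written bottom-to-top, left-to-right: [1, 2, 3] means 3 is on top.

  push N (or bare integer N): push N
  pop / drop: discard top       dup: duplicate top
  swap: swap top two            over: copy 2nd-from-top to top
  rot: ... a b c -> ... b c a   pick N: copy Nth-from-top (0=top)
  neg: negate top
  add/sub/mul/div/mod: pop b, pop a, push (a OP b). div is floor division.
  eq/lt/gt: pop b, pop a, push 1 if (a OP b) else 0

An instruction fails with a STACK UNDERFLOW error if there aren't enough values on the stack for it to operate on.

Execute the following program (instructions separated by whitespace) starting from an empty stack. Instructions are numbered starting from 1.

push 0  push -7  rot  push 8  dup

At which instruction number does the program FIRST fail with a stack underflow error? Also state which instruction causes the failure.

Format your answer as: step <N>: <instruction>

Step 1 ('push 0'): stack = [0], depth = 1
Step 2 ('push -7'): stack = [0, -7], depth = 2
Step 3 ('rot'): needs 3 value(s) but depth is 2 — STACK UNDERFLOW

Answer: step 3: rot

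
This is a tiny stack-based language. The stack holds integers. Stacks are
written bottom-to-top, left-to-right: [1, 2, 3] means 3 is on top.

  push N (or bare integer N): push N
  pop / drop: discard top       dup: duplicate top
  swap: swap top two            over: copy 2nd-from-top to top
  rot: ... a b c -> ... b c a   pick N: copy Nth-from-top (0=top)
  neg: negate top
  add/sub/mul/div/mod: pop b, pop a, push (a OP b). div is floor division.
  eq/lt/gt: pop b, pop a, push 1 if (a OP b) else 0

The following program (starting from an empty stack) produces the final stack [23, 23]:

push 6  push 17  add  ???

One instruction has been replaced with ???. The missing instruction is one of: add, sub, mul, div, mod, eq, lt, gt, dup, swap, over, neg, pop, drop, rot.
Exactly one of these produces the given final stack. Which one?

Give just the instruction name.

Answer: dup

Derivation:
Stack before ???: [23]
Stack after ???:  [23, 23]
The instruction that transforms [23] -> [23, 23] is: dup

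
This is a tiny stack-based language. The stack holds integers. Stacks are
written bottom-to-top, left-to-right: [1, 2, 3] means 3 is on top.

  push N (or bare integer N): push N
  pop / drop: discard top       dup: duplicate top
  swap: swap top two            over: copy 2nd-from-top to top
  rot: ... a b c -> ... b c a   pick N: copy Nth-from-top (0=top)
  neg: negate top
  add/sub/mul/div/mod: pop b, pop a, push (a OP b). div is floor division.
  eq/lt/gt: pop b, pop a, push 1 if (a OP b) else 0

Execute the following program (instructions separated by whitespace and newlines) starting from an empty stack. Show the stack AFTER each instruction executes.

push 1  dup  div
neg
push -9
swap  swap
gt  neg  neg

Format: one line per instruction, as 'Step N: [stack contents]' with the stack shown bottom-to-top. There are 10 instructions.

Step 1: [1]
Step 2: [1, 1]
Step 3: [1]
Step 4: [-1]
Step 5: [-1, -9]
Step 6: [-9, -1]
Step 7: [-1, -9]
Step 8: [1]
Step 9: [-1]
Step 10: [1]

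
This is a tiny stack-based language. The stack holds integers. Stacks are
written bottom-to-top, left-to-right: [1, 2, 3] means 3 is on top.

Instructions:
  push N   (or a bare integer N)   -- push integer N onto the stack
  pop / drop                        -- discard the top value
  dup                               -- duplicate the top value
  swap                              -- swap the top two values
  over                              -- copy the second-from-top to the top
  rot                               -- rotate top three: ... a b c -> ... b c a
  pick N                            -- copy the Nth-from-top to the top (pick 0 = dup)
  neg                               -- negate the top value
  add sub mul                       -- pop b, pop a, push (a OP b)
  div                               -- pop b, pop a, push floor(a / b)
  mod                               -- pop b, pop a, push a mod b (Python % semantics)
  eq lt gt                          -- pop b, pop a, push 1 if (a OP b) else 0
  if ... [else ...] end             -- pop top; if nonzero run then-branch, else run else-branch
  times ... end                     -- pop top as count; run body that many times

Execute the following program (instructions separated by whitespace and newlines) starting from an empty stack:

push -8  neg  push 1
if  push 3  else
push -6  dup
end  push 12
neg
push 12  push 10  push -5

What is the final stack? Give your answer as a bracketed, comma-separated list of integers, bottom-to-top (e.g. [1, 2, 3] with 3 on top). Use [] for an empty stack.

After 'push -8': [-8]
After 'neg': [8]
After 'push 1': [8, 1]
After 'if': [8]
After 'push 3': [8, 3]
After 'push 12': [8, 3, 12]
After 'neg': [8, 3, -12]
After 'push 12': [8, 3, -12, 12]
After 'push 10': [8, 3, -12, 12, 10]
After 'push -5': [8, 3, -12, 12, 10, -5]

Answer: [8, 3, -12, 12, 10, -5]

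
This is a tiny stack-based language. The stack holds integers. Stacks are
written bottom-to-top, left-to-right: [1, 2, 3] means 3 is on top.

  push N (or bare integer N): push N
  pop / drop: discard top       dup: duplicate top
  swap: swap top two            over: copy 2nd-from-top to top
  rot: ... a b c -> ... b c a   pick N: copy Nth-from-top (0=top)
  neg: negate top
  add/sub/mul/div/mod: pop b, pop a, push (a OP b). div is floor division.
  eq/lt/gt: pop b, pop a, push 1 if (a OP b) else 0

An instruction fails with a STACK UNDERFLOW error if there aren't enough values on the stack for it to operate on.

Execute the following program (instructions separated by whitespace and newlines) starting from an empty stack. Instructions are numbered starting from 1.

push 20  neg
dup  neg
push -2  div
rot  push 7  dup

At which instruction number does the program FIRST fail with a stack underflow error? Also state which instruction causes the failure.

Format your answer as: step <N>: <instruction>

Step 1 ('push 20'): stack = [20], depth = 1
Step 2 ('neg'): stack = [-20], depth = 1
Step 3 ('dup'): stack = [-20, -20], depth = 2
Step 4 ('neg'): stack = [-20, 20], depth = 2
Step 5 ('push -2'): stack = [-20, 20, -2], depth = 3
Step 6 ('div'): stack = [-20, -10], depth = 2
Step 7 ('rot'): needs 3 value(s) but depth is 2 — STACK UNDERFLOW

Answer: step 7: rot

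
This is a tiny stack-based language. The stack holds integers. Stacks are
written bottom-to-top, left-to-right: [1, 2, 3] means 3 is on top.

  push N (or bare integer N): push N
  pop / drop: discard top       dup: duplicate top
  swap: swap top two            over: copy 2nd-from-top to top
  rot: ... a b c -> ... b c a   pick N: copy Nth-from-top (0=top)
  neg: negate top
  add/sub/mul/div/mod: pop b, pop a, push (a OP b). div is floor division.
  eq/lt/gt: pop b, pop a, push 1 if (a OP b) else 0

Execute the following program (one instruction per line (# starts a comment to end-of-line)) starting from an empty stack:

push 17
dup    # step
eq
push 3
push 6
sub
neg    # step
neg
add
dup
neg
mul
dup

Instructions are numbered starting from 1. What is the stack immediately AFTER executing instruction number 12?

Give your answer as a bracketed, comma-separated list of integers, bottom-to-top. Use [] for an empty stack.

Step 1 ('push 17'): [17]
Step 2 ('dup'): [17, 17]
Step 3 ('eq'): [1]
Step 4 ('push 3'): [1, 3]
Step 5 ('push 6'): [1, 3, 6]
Step 6 ('sub'): [1, -3]
Step 7 ('neg'): [1, 3]
Step 8 ('neg'): [1, -3]
Step 9 ('add'): [-2]
Step 10 ('dup'): [-2, -2]
Step 11 ('neg'): [-2, 2]
Step 12 ('mul'): [-4]

Answer: [-4]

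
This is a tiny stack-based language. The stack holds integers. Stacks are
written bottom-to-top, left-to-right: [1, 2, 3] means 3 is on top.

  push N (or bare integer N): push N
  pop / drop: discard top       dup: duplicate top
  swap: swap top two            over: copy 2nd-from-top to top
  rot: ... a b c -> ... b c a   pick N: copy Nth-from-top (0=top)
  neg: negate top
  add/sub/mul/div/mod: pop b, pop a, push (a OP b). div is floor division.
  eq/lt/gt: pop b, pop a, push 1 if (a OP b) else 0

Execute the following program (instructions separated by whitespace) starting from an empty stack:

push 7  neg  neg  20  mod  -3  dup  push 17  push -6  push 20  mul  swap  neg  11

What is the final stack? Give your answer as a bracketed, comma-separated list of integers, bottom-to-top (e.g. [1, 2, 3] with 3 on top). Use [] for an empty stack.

Answer: [7, -3, -3, -120, -17, 11]

Derivation:
After 'push 7': [7]
After 'neg': [-7]
After 'neg': [7]
After 'push 20': [7, 20]
After 'mod': [7]
After 'push -3': [7, -3]
After 'dup': [7, -3, -3]
After 'push 17': [7, -3, -3, 17]
After 'push -6': [7, -3, -3, 17, -6]
After 'push 20': [7, -3, -3, 17, -6, 20]
After 'mul': [7, -3, -3, 17, -120]
After 'swap': [7, -3, -3, -120, 17]
After 'neg': [7, -3, -3, -120, -17]
After 'push 11': [7, -3, -3, -120, -17, 11]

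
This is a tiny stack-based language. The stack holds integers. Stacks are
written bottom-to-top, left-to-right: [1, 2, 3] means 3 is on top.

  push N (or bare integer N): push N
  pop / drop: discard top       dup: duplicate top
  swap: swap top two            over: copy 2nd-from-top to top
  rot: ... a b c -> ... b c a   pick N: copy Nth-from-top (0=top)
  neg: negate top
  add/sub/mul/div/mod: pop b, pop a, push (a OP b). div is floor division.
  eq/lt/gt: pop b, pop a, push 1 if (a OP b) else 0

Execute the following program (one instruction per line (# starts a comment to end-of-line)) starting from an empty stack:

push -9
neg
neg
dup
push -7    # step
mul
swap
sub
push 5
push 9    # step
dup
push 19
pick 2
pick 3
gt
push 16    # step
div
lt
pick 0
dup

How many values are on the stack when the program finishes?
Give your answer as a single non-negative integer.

After 'push -9': stack = [-9] (depth 1)
After 'neg': stack = [9] (depth 1)
After 'neg': stack = [-9] (depth 1)
After 'dup': stack = [-9, -9] (depth 2)
After 'push -7': stack = [-9, -9, -7] (depth 3)
After 'mul': stack = [-9, 63] (depth 2)
After 'swap': stack = [63, -9] (depth 2)
After 'sub': stack = [72] (depth 1)
After 'push 5': stack = [72, 5] (depth 2)
After 'push 9': stack = [72, 5, 9] (depth 3)
After 'dup': stack = [72, 5, 9, 9] (depth 4)
After 'push 19': stack = [72, 5, 9, 9, 19] (depth 5)
After 'pick 2': stack = [72, 5, 9, 9, 19, 9] (depth 6)
After 'pick 3': stack = [72, 5, 9, 9, 19, 9, 9] (depth 7)
After 'gt': stack = [72, 5, 9, 9, 19, 0] (depth 6)
After 'push 16': stack = [72, 5, 9, 9, 19, 0, 16] (depth 7)
After 'div': stack = [72, 5, 9, 9, 19, 0] (depth 6)
After 'lt': stack = [72, 5, 9, 9, 0] (depth 5)
After 'pick 0': stack = [72, 5, 9, 9, 0, 0] (depth 6)
After 'dup': stack = [72, 5, 9, 9, 0, 0, 0] (depth 7)

Answer: 7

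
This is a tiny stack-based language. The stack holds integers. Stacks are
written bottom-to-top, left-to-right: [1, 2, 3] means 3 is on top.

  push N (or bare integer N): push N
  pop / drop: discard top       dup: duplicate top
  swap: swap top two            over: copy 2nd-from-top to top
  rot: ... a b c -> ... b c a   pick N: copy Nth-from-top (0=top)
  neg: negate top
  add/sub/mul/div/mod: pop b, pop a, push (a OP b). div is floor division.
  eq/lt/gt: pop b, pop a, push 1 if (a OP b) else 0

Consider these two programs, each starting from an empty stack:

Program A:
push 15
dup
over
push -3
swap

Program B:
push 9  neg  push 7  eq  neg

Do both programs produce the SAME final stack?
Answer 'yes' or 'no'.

Answer: no

Derivation:
Program A trace:
  After 'push 15': [15]
  After 'dup': [15, 15]
  After 'over': [15, 15, 15]
  After 'push -3': [15, 15, 15, -3]
  After 'swap': [15, 15, -3, 15]
Program A final stack: [15, 15, -3, 15]

Program B trace:
  After 'push 9': [9]
  After 'neg': [-9]
  After 'push 7': [-9, 7]
  After 'eq': [0]
  After 'neg': [0]
Program B final stack: [0]
Same: no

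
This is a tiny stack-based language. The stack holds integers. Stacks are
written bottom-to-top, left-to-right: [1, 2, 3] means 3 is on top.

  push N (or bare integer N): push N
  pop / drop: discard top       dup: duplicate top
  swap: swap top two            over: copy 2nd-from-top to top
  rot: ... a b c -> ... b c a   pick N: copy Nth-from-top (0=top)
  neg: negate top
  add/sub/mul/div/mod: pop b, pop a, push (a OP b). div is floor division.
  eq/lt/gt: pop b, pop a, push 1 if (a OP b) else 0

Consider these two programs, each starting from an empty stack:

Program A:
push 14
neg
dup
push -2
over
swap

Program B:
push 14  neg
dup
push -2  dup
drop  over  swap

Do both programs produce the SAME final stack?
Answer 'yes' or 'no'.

Program A trace:
  After 'push 14': [14]
  After 'neg': [-14]
  After 'dup': [-14, -14]
  After 'push -2': [-14, -14, -2]
  After 'over': [-14, -14, -2, -14]
  After 'swap': [-14, -14, -14, -2]
Program A final stack: [-14, -14, -14, -2]

Program B trace:
  After 'push 14': [14]
  After 'neg': [-14]
  After 'dup': [-14, -14]
  After 'push -2': [-14, -14, -2]
  After 'dup': [-14, -14, -2, -2]
  After 'drop': [-14, -14, -2]
  After 'over': [-14, -14, -2, -14]
  After 'swap': [-14, -14, -14, -2]
Program B final stack: [-14, -14, -14, -2]
Same: yes

Answer: yes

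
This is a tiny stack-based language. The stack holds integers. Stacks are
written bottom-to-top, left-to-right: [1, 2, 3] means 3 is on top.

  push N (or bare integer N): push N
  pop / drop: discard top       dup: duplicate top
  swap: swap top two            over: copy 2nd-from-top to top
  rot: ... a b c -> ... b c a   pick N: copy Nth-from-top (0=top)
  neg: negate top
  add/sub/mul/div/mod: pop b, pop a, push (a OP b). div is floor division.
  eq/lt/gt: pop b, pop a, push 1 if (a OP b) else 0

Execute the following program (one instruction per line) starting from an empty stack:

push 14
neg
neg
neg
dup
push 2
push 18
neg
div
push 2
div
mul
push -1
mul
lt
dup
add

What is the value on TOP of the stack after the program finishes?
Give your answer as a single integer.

Answer: 0

Derivation:
After 'push 14': [14]
After 'neg': [-14]
After 'neg': [14]
After 'neg': [-14]
After 'dup': [-14, -14]
After 'push 2': [-14, -14, 2]
After 'push 18': [-14, -14, 2, 18]
After 'neg': [-14, -14, 2, -18]
After 'div': [-14, -14, -1]
After 'push 2': [-14, -14, -1, 2]
After 'div': [-14, -14, -1]
After 'mul': [-14, 14]
After 'push -1': [-14, 14, -1]
After 'mul': [-14, -14]
After 'lt': [0]
After 'dup': [0, 0]
After 'add': [0]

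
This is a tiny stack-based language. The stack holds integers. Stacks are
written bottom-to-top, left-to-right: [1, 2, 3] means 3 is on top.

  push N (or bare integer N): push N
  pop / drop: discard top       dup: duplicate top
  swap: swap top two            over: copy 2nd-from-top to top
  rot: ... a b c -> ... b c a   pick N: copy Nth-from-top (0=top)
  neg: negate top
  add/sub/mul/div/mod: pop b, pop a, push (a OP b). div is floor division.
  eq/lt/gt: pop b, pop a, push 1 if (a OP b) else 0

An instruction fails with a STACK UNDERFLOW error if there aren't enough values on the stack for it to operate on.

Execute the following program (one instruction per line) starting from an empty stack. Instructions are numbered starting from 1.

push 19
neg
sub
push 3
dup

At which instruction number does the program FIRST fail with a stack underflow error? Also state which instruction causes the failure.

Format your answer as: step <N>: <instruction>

Step 1 ('push 19'): stack = [19], depth = 1
Step 2 ('neg'): stack = [-19], depth = 1
Step 3 ('sub'): needs 2 value(s) but depth is 1 — STACK UNDERFLOW

Answer: step 3: sub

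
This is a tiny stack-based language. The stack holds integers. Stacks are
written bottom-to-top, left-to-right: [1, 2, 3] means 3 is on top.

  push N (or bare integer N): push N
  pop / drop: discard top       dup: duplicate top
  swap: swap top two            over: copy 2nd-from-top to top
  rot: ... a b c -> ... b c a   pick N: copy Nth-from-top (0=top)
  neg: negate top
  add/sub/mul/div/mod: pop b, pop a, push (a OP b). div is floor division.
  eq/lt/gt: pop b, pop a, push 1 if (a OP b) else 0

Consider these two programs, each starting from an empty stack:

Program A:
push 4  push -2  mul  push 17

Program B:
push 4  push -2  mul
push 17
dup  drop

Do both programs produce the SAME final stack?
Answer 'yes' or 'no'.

Answer: yes

Derivation:
Program A trace:
  After 'push 4': [4]
  After 'push -2': [4, -2]
  After 'mul': [-8]
  After 'push 17': [-8, 17]
Program A final stack: [-8, 17]

Program B trace:
  After 'push 4': [4]
  After 'push -2': [4, -2]
  After 'mul': [-8]
  After 'push 17': [-8, 17]
  After 'dup': [-8, 17, 17]
  After 'drop': [-8, 17]
Program B final stack: [-8, 17]
Same: yes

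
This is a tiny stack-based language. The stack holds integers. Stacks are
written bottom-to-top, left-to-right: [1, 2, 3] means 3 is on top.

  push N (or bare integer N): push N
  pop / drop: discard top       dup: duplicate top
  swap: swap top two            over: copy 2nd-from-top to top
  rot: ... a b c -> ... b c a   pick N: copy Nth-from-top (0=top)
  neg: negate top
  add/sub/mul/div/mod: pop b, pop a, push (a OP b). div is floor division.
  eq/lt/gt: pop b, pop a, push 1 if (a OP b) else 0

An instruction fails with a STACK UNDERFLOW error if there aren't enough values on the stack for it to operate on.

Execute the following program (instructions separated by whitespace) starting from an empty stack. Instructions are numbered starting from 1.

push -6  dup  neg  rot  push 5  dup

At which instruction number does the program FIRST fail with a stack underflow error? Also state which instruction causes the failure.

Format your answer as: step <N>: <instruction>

Answer: step 4: rot

Derivation:
Step 1 ('push -6'): stack = [-6], depth = 1
Step 2 ('dup'): stack = [-6, -6], depth = 2
Step 3 ('neg'): stack = [-6, 6], depth = 2
Step 4 ('rot'): needs 3 value(s) but depth is 2 — STACK UNDERFLOW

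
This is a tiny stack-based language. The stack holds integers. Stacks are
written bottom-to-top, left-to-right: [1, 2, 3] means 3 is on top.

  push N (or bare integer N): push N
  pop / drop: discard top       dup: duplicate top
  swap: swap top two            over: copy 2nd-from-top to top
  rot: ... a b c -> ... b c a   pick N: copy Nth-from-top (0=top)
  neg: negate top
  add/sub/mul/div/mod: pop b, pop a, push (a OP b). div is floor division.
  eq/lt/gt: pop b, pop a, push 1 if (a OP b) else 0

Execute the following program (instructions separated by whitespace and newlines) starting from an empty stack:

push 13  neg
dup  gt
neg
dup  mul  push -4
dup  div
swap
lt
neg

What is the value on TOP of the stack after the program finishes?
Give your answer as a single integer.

After 'push 13': [13]
After 'neg': [-13]
After 'dup': [-13, -13]
After 'gt': [0]
After 'neg': [0]
After 'dup': [0, 0]
After 'mul': [0]
After 'push -4': [0, -4]
After 'dup': [0, -4, -4]
After 'div': [0, 1]
After 'swap': [1, 0]
After 'lt': [0]
After 'neg': [0]

Answer: 0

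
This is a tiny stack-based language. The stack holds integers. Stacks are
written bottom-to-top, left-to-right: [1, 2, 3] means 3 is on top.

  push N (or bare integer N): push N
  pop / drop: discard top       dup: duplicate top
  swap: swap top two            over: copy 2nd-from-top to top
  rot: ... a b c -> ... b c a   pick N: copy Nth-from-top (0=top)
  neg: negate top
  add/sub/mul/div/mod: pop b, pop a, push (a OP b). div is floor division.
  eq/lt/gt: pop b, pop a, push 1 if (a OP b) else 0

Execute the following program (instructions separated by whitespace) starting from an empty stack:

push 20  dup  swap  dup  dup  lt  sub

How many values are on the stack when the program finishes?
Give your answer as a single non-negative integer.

Answer: 2

Derivation:
After 'push 20': stack = [20] (depth 1)
After 'dup': stack = [20, 20] (depth 2)
After 'swap': stack = [20, 20] (depth 2)
After 'dup': stack = [20, 20, 20] (depth 3)
After 'dup': stack = [20, 20, 20, 20] (depth 4)
After 'lt': stack = [20, 20, 0] (depth 3)
After 'sub': stack = [20, 20] (depth 2)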